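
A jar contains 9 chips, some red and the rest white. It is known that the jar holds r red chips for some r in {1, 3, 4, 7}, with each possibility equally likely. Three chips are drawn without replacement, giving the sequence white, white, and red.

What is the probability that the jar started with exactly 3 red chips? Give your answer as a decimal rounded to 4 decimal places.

0.3750

Compute the likelihood of the observed sequence for each case: P(data | r = 1) = (8/9)(7/8)(1/7) = 1/9; P(data | r = 3) = (6/9)(5/8)(3/7) = 5/28; P(data | r = 4) = (5/9)(4/8)(4/7) = 10/63; P(data | r = 7) = (2/9)(1/8)(7/7) = 1/36.
Multiplying each by its prior: 1/4 · 1/9 = 1/36, 1/4 · 5/28 = 5/112, 1/4 · 10/63 = 5/126, 1/4 · 1/36 = 1/144; these sum to 5/42.
By Bayes' rule, P(r = 3 | data) = (5/112) / (5/42) = 3/8.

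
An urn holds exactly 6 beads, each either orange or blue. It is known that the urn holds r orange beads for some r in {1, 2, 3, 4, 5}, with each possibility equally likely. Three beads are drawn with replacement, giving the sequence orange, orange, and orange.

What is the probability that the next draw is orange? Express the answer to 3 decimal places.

0.725

For each hypothesis, P(data | H) works out to: P(data | r = 1) = (1/6)(1/6)(1/6) = 0.0046296; P(data | r = 2) = (2/6)(2/6)(2/6) = 0.037037; P(data | r = 3) = (3/6)(3/6)(3/6) = 0.125; P(data | r = 4) = (4/6)(4/6)(4/6) = 0.2963; P(data | r = 5) = (5/6)(5/6)(5/6) = 0.5787.
Weighting by the prior gives 1/5 · 0.0046296 = 0.00092593, 1/5 · 0.037037 = 0.0074074, 1/5 · 0.125 = 0.025, 1/5 · 0.2963 = 0.059259, 1/5 · 0.5787 = 0.11574; summing to 0.20833.
Dividing through by the total gives posterior P(r = 1 | data) = 0.0044444, P(r = 2 | data) = 0.035556, P(r = 3 | data) = 0.12, P(r = 4 | data) = 0.28444, P(r = 5 | data) = 0.55556.
The predictive probability is P(orange next | data) = (1/6)(0.0044444) + (1/3)(0.035556) + (1/2)(0.12) + (2/3)(0.28444) + (5/6)(0.55556) = 0.72519.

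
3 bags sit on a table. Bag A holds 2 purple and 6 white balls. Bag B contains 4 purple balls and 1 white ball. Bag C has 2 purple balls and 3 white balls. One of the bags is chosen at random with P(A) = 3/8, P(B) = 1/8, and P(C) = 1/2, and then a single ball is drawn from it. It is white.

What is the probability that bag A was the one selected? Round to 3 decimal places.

Under each hypothesis, the probability of this draw is: P(data | bag A) = (6/8) = 3/4; P(data | bag B) = (1/5) = 1/5; P(data | bag C) = (3/5) = 3/5.
The prior-weighted likelihoods are 3/8 · 3/4 = 9/32, 1/8 · 1/5 = 1/40, 1/2 · 3/5 = 3/10; with total 97/160.
Therefore the posterior P(bag A | data) = (9/32) / (97/160) = 45/97.

0.464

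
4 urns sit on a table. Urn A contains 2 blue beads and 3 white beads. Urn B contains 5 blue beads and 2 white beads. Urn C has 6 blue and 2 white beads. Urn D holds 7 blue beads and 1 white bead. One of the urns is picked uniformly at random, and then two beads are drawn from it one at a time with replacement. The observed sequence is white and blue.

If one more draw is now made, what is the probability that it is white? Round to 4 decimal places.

0.3548

Under each hypothesis, the probability of the observed sequence is: P(data | urn A) = (3/5)(2/5) = 0.24; P(data | urn B) = (2/7)(5/7) = 0.20408; P(data | urn C) = (2/8)(6/8) = 0.1875; P(data | urn D) = (1/8)(7/8) = 0.10938.
Weighting by the prior gives 1/4 · 0.24 = 0.06, 1/4 · 0.20408 = 0.05102, 1/4 · 0.1875 = 0.046875, 1/4 · 0.10938 = 0.027344; with total 0.18524.
The posterior is then P(urn A | data) = 0.32391, P(urn B | data) = 0.27543, P(urn C | data) = 0.25305, P(urn D | data) = 0.14761.
Averaging over the posterior, P(white next | data) = (3/5)(0.32391) + (2/7)(0.27543) + (1/4)(0.25305) + (1/8)(0.14761) = 0.35475.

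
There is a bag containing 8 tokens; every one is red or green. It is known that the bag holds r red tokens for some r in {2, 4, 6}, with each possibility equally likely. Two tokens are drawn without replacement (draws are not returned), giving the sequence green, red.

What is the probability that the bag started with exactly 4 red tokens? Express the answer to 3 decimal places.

Compute the likelihood of the observed sequence for each case: P(data | r = 2) = (6/8)(2/7) = 3/14; P(data | r = 4) = (4/8)(4/7) = 2/7; P(data | r = 6) = (2/8)(6/7) = 3/14.
Multiplying each by its prior: 1/3 · 3/14 = 1/14, 1/3 · 2/7 = 2/21, 1/3 · 3/14 = 1/14; with total 5/21.
By Bayes' rule, P(r = 4 | data) = (2/21) / (5/21) = 2/5.

0.400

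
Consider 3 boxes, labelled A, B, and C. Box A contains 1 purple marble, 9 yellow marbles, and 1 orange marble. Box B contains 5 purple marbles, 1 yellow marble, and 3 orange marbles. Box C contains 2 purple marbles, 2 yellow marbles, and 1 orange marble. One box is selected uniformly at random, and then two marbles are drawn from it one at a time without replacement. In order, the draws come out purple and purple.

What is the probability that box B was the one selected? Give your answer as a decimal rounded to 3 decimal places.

0.735

Under each hypothesis, the probability of the observed sequence is: P(data | box A) = (1/11)(0/10) = 0; P(data | box B) = (5/9)(4/8) = 5/18; P(data | box C) = (2/5)(1/4) = 1/10.
Weighting by the prior gives 1/3 · 0 = 0, 1/3 · 5/18 = 5/54, 1/3 · 1/10 = 1/30; with total 17/135.
Hence P(box B | data) = (5/54) / (17/135) = 25/34.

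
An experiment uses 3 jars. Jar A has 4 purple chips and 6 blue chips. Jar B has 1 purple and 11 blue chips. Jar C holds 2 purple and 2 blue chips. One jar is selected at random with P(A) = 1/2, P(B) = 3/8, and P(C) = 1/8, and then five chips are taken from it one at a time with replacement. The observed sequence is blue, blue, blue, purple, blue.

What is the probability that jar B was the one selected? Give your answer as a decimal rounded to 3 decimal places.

For each hypothesis, P(data | H) works out to: P(data | jar A) = (6/10)(6/10)(6/10)(4/10)(6/10) = 0.05184; P(data | jar B) = (11/12)(11/12)(11/12)(1/12)(11/12) = 0.058839; P(data | jar C) = (2/4)(2/4)(2/4)(2/4)(2/4) = 0.03125.
The prior-weighted likelihoods are 1/2 · 0.05184 = 0.02592, 3/8 · 0.058839 = 0.022065, 1/8 · 0.03125 = 0.0039062; summing to 0.051891.
By Bayes' rule, P(jar B | data) = (0.022065) / (0.051891) = 0.42521.

0.425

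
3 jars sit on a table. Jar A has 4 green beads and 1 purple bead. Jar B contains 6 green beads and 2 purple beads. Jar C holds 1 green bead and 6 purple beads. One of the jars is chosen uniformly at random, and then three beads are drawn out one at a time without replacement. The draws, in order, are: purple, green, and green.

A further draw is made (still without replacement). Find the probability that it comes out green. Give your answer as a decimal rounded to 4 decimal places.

For each hypothesis, P(data | H) works out to: P(data | jar A) = (1/5)(4/4)(3/3) = 1/5; P(data | jar B) = (2/8)(6/7)(5/6) = 5/28; P(data | jar C) = (6/7)(1/6)(0/5) = 0.
Weighting by the prior gives 1/3 · 1/5 = 1/15, 1/3 · 5/28 = 5/84, 1/3 · 0 = 0; summing to 53/420.
Dividing through by the total gives posterior P(jar A | data) = 28/53, P(jar B | data) = 25/53, P(jar C | data) = 0.
The predictive probability is P(green next | data) = (1)(28/53) + (4/5)(25/53) = 48/53.

0.9057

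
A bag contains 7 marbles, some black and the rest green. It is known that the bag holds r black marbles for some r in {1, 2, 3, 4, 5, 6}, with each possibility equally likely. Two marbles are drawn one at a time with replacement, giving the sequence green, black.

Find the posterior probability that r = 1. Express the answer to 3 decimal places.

0.107

Under each hypothesis, the probability of the observed sequence is: P(data | r = 1) = (6/7)(1/7) = 6/49; P(data | r = 2) = (5/7)(2/7) = 10/49; P(data | r = 3) = (4/7)(3/7) = 12/49; P(data | r = 4) = (3/7)(4/7) = 12/49; P(data | r = 5) = (2/7)(5/7) = 10/49; P(data | r = 6) = (1/7)(6/7) = 6/49.
The prior-weighted likelihoods are 1/6 · 6/49 = 1/49, 1/6 · 10/49 = 5/147, 1/6 · 12/49 = 2/49, 1/6 · 12/49 = 2/49, 1/6 · 10/49 = 5/147, 1/6 · 6/49 = 1/49; these sum to 4/21.
So P(r = 1 | data) = (1/49) / (4/21) = 3/28.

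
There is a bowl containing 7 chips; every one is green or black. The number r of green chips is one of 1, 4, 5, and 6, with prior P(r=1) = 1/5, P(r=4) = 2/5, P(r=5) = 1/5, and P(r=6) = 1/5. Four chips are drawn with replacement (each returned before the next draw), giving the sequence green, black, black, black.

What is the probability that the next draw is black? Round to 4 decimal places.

For each hypothesis, P(data | H) works out to: P(data | r = 1) = (1/7)(6/7)(6/7)(6/7) = 0.089963; P(data | r = 4) = (4/7)(3/7)(3/7)(3/7) = 0.044981; P(data | r = 5) = (5/7)(2/7)(2/7)(2/7) = 0.01666; P(data | r = 6) = (6/7)(1/7)(1/7)(1/7) = 0.002499.
The prior-weighted likelihoods are 1/5 · 0.089963 = 0.017993, 2/5 · 0.044981 = 0.017993, 1/5 · 0.01666 = 0.0033319, 1/5 · 0.002499 = 0.00049979; summing to 0.039817.
Normalising, the posterior is P(r = 1 | data) = 0.45188, P(r = 4 | data) = 0.45188, P(r = 5 | data) = 0.083682, P(r = 6 | data) = 0.012552.
The predictive probability is P(black next | data) = (6/7)(0.45188) + (3/7)(0.45188) + (2/7)(0.083682) + (1/7)(0.012552) = 0.60669.

0.6067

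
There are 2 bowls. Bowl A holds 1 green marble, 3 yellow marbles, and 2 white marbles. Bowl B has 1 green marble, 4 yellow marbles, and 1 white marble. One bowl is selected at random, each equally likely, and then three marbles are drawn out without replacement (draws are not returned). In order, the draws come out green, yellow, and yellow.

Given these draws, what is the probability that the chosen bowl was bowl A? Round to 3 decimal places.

Compute the likelihood of the observed sequence for each case: P(data | bowl A) = (1/6)(3/5)(2/4) = 1/20; P(data | bowl B) = (1/6)(4/5)(3/4) = 1/10.
Weighting by the prior gives 1/2 · 1/20 = 1/40, 1/2 · 1/10 = 1/20; summing to 3/40.
By Bayes' rule, P(bowl A | data) = (1/40) / (3/40) = 1/3.

0.333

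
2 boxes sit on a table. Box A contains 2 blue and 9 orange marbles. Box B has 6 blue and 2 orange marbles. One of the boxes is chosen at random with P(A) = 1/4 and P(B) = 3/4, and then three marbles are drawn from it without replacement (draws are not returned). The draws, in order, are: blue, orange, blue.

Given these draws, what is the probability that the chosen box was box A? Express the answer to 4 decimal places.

0.0328

Under each hypothesis, the probability of the observed sequence is: P(data | box A) = (2/11)(9/10)(1/9) = 0.018182; P(data | box B) = (6/8)(2/7)(5/6) = 0.17857.
Multiplying each by its prior: 1/4 · 0.018182 = 0.0045455, 3/4 · 0.17857 = 0.13393; these sum to 0.13847.
So P(box A | data) = (0.0045455) / (0.13847) = 0.032825.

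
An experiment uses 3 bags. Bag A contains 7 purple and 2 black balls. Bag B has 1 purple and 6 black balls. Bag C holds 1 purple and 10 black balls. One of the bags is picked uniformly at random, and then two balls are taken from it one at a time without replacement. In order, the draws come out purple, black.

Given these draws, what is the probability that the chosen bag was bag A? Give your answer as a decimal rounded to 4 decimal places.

0.4541

Compute the likelihood of the observed sequence for each case: P(data | bag A) = (7/9)(2/8) = 0.19444; P(data | bag B) = (1/7)(6/6) = 0.14286; P(data | bag C) = (1/11)(10/10) = 0.090909.
Multiplying each by its prior: 1/3 · 0.19444 = 0.064815, 1/3 · 0.14286 = 0.047619, 1/3 · 0.090909 = 0.030303; summing to 0.14274.
Therefore the posterior P(bag A | data) = (0.064815) / (0.14274) = 0.45409.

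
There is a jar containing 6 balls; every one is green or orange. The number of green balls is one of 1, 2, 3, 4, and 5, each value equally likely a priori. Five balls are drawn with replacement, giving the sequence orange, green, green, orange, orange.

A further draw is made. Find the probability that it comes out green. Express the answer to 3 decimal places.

Compute the likelihood of the observed sequence for each case: P(data | r = 1) = (5/6)(1/6)(1/6)(5/6)(5/6) = 0.016075; P(data | r = 2) = (4/6)(2/6)(2/6)(4/6)(4/6) = 0.032922; P(data | r = 3) = (3/6)(3/6)(3/6)(3/6)(3/6) = 0.03125; P(data | r = 4) = (2/6)(4/6)(4/6)(2/6)(2/6) = 0.016461; P(data | r = 5) = (1/6)(5/6)(5/6)(1/6)(1/6) = 0.003215.
Weighting by the prior gives 1/5 · 0.016075 = 0.003215, 1/5 · 0.032922 = 0.0065844, 1/5 · 0.03125 = 0.00625, 1/5 · 0.016461 = 0.0032922, 1/5 · 0.003215 = 0.000643; summing to 0.019985.
The posterior is then P(r = 1 | data) = 0.16088, P(r = 2 | data) = 0.32947, P(r = 3 | data) = 0.31274, P(r = 4 | data) = 0.16474, P(r = 5 | data) = 0.032175.
The predictive probability is P(green next | data) = (1/6)(0.16088) + (1/3)(0.32947) + (1/2)(0.31274) + (2/3)(0.16474) + (5/6)(0.032175) = 0.42964.

0.430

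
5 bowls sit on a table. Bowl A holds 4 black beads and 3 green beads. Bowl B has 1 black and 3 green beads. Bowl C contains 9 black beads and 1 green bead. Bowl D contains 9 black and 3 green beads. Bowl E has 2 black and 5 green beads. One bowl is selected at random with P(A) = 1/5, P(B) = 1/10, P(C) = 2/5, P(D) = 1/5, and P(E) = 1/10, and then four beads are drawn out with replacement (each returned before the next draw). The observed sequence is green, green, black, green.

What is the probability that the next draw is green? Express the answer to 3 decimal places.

0.607

Under each hypothesis, the probability of the observed sequence is: P(data | bowl A) = (3/7)(3/7)(4/7)(3/7) = 0.044981; P(data | bowl B) = (3/4)(3/4)(1/4)(3/4) = 0.10547; P(data | bowl C) = (1/10)(1/10)(9/10)(1/10) = 0.0009; P(data | bowl D) = (3/12)(3/12)(9/12)(3/12) = 0.011719; P(data | bowl E) = (5/7)(5/7)(2/7)(5/7) = 0.10412.
The prior-weighted likelihoods are 1/5 · 0.044981 = 0.0089963, 1/10 · 0.10547 = 0.010547, 2/5 · 0.0009 = 0.00036, 1/5 · 0.011719 = 0.0023437, 1/10 · 0.10412 = 0.010412; with total 0.032659.
Normalising, the posterior is P(bowl A | data) = 0.27546, P(bowl B | data) = 0.32294, P(bowl C | data) = 0.011023, P(bowl D | data) = 0.071764, P(bowl E | data) = 0.31882.
Averaging over the posterior, P(green next | data) = (3/7)(0.27546) + (3/4)(0.32294) + (1/10)(0.011023) + (1/4)(0.071764) + (5/7)(0.31882) = 0.60703.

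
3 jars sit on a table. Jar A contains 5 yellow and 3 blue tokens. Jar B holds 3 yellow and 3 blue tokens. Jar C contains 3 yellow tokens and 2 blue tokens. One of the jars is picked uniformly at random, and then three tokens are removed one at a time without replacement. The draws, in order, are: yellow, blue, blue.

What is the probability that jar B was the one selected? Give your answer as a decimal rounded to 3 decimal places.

Compute the likelihood of the observed sequence for each case: P(data | jar A) = (5/8)(3/7)(2/6) = 5/56; P(data | jar B) = (3/6)(3/5)(2/4) = 3/20; P(data | jar C) = (3/5)(2/4)(1/3) = 1/10.
Weighting by the prior gives 1/3 · 5/56 = 5/168, 1/3 · 3/20 = 1/20, 1/3 · 1/10 = 1/30; these sum to 19/168.
By Bayes' rule, P(jar B | data) = (1/20) / (19/168) = 42/95.

0.442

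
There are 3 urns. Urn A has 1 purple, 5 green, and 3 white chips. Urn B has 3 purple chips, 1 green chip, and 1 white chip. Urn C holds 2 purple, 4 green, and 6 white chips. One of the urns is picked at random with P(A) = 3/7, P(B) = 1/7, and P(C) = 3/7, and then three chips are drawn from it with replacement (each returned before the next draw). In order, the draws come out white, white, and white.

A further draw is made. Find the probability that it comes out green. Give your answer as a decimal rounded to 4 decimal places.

For each hypothesis, P(data | H) works out to: P(data | urn A) = (3/9)(3/9)(3/9) = 0.037037; P(data | urn B) = (1/5)(1/5)(1/5) = 0.008; P(data | urn C) = (6/12)(6/12)(6/12) = 0.125.
Multiplying each by its prior: 3/7 · 0.037037 = 0.015873, 1/7 · 0.008 = 0.0011429, 3/7 · 0.125 = 0.053571; summing to 0.070587.
Normalising, the posterior is P(urn A | data) = 0.22487, P(urn B | data) = 0.016191, P(urn C | data) = 0.75894.
So P(green next | data) = Σ P(green next | H) P(H | data) = (5/9)(0.22487) + (1/5)(0.016191) + (1/3)(0.75894) = 0.38115.

0.3811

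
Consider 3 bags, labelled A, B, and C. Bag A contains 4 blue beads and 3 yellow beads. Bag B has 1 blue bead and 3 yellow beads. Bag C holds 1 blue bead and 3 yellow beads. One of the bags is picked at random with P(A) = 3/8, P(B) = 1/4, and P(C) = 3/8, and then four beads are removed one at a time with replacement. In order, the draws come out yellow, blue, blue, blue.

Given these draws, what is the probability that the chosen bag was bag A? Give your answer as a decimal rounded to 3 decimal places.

0.804

For each hypothesis, P(data | H) works out to: P(data | bag A) = (3/7)(4/7)(4/7)(4/7) = 0.079967; P(data | bag B) = (3/4)(1/4)(1/4)(1/4) = 0.011719; P(data | bag C) = (3/4)(1/4)(1/4)(1/4) = 0.011719.
The prior-weighted likelihoods are 3/8 · 0.079967 = 0.029988, 1/4 · 0.011719 = 0.0029297, 3/8 · 0.011719 = 0.0043945; summing to 0.037312.
Therefore the posterior P(bag A | data) = (0.029988) / (0.037312) = 0.8037.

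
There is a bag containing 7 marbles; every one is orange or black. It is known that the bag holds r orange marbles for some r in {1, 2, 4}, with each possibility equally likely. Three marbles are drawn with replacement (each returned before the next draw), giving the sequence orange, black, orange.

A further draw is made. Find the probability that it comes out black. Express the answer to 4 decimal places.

0.5405

The likelihood of the observed sequence under each hypothesis: P(data | r = 1) = (1/7)(6/7)(1/7) = 0.017493; P(data | r = 2) = (2/7)(5/7)(2/7) = 0.058309; P(data | r = 4) = (4/7)(3/7)(4/7) = 0.13994.
Multiplying each by its prior: 1/3 · 0.017493 = 0.0058309, 1/3 · 0.058309 = 0.019436, 1/3 · 0.13994 = 0.046647; summing to 0.071914.
The posterior is then P(r = 1 | data) = 0.081081, P(r = 2 | data) = 0.27027, P(r = 4 | data) = 0.64865.
The predictive probability is P(black next | data) = (6/7)(0.081081) + (5/7)(0.27027) + (3/7)(0.64865) = 0.54054.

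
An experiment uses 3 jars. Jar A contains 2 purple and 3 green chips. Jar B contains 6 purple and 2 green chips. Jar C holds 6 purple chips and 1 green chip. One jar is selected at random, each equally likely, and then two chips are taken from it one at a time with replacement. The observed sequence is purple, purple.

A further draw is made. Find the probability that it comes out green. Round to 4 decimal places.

Compute the likelihood of the observed sequence for each case: P(data | jar A) = (2/5)(2/5) = 0.16; P(data | jar B) = (6/8)(6/8) = 0.5625; P(data | jar C) = (6/7)(6/7) = 0.73469.
Weighting by the prior gives 1/3 · 0.16 = 0.053333, 1/3 · 0.5625 = 0.1875, 1/3 · 0.73469 = 0.2449; these sum to 0.48573.
Dividing through by the total gives posterior P(jar A | data) = 0.1098, P(jar B | data) = 0.38602, P(jar C | data) = 0.50418.
The predictive probability is P(green next | data) = (3/5)(0.1098) + (1/4)(0.38602) + (1/7)(0.50418) = 0.23441.

0.2344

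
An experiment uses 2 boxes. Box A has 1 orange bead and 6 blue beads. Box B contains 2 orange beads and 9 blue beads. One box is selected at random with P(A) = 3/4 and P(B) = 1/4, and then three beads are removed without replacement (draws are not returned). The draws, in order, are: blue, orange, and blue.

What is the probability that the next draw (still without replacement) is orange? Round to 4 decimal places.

0.0317

The likelihood of the observed sequence under each hypothesis: P(data | box A) = (6/7)(1/6)(5/5) = 0.14286; P(data | box B) = (9/11)(2/10)(8/9) = 0.14545.
Weighting by the prior gives 3/4 · 0.14286 = 0.10714, 1/4 · 0.14545 = 0.036364; summing to 0.14351.
The posterior is then P(box A | data) = 0.74661, P(box B | data) = 0.25339.
Averaging over the posterior, P(orange next | data) = (0)(0.74661) + (1/8)(0.25339) = 0.031674.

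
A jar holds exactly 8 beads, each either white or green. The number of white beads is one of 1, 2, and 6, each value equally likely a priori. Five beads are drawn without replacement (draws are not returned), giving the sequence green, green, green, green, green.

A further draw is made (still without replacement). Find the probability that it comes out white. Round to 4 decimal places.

0.4074

For each hypothesis, P(data | H) works out to: P(data | r = 1) = (7/8)(6/7)(5/6)(4/5)(3/4) = 3/8; P(data | r = 2) = (6/8)(5/7)(4/6)(3/5)(2/4) = 3/28; P(data | r = 6) = (2/8)(1/7)(0/6) = 0.
The prior-weighted likelihoods are 1/3 · 3/8 = 1/8, 1/3 · 3/28 = 1/28, 1/3 · 0 = 0; summing to 9/56.
Dividing through by the total gives posterior P(r = 1 | data) = 7/9, P(r = 2 | data) = 2/9, P(r = 6 | data) = 0.
So P(white next | data) = Σ P(white next | H) P(H | data) = (1/3)(7/9) + (2/3)(2/9) = 11/27.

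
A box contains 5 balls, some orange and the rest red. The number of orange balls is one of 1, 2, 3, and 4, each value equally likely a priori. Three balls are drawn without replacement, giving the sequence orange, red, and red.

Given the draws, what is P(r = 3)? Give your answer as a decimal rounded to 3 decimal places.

Compute the likelihood of the observed sequence for each case: P(data | r = 1) = (1/5)(4/4)(3/3) = 1/5; P(data | r = 2) = (2/5)(3/4)(2/3) = 1/5; P(data | r = 3) = (3/5)(2/4)(1/3) = 1/10; P(data | r = 4) = (4/5)(1/4)(0/3) = 0.
Multiplying each by its prior: 1/4 · 1/5 = 1/20, 1/4 · 1/5 = 1/20, 1/4 · 1/10 = 1/40, 1/4 · 0 = 0; with total 1/8.
Hence P(r = 3 | data) = (1/40) / (1/8) = 1/5.

0.200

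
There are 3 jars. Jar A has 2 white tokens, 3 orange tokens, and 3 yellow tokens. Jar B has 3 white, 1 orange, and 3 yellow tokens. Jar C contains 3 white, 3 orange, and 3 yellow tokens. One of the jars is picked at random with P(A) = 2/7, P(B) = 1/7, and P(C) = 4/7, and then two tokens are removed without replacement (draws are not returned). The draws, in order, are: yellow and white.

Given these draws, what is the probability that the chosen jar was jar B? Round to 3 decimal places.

0.231

Compute the likelihood of the observed sequence for each case: P(data | jar A) = (3/8)(2/7) = 3/28; P(data | jar B) = (3/7)(3/6) = 3/14; P(data | jar C) = (3/9)(3/8) = 1/8.
The prior-weighted likelihoods are 2/7 · 3/28 = 3/98, 1/7 · 3/14 = 3/98, 4/7 · 1/8 = 1/14; these sum to 13/98.
Hence P(jar B | data) = (3/98) / (13/98) = 3/13.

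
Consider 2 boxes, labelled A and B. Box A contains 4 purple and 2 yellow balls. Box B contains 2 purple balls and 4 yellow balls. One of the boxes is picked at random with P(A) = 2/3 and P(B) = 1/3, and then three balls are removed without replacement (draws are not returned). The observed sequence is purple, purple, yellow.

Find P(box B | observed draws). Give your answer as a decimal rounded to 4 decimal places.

0.1429

Compute the likelihood of the observed sequence for each case: P(data | box A) = (4/6)(3/5)(2/4) = 1/5; P(data | box B) = (2/6)(1/5)(4/4) = 1/15.
Multiplying each by its prior: 2/3 · 1/5 = 2/15, 1/3 · 1/15 = 1/45; these sum to 7/45.
By Bayes' rule, P(box B | data) = (1/45) / (7/45) = 1/7.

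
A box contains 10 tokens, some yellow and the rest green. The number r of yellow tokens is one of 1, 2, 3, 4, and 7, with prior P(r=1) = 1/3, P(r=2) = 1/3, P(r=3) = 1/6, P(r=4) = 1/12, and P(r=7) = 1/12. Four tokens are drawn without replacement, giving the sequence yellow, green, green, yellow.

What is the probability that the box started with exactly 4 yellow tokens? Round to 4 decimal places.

Compute the likelihood of the observed sequence for each case: P(data | r = 1) = (1/10)(9/9)(8/8)(0/7) = 0; P(data | r = 2) = (2/10)(8/9)(7/8)(1/7) = 0.022222; P(data | r = 3) = (3/10)(7/9)(6/8)(2/7) = 0.05; P(data | r = 4) = (4/10)(6/9)(5/8)(3/7) = 0.071429; P(data | r = 7) = (7/10)(3/9)(2/8)(6/7) = 0.05.
Multiplying each by its prior: 1/3 · 0 = 0, 1/3 · 0.022222 = 0.0074074, 1/6 · 0.05 = 0.0083333, 1/12 · 0.071429 = 0.0059524, 1/12 · 0.05 = 0.0041667; summing to 0.02586.
So P(r = 4 | data) = (0.0059524) / (0.02586) = 0.23018.

0.2302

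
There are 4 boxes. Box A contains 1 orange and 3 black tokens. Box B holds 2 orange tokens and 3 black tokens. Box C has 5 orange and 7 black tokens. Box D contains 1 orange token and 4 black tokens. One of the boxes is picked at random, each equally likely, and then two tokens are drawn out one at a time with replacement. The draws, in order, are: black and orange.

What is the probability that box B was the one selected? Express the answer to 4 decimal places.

0.2890

The likelihood of the observed sequence under each hypothesis: P(data | box A) = (3/4)(1/4) = 0.1875; P(data | box B) = (3/5)(2/5) = 0.24; P(data | box C) = (7/12)(5/12) = 0.24306; P(data | box D) = (4/5)(1/5) = 0.16.
The prior-weighted likelihoods are 1/4 · 0.1875 = 0.046875, 1/4 · 0.24 = 0.06, 1/4 · 0.24306 = 0.060764, 1/4 · 0.16 = 0.04; these sum to 0.20764.
Therefore the posterior P(box B | data) = (0.06) / (0.20764) = 0.28896.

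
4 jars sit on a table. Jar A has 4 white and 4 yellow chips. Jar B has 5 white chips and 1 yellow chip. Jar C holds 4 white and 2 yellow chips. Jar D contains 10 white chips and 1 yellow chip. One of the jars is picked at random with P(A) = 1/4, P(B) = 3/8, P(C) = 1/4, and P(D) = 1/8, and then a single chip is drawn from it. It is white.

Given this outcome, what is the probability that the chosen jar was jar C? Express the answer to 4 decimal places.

0.2322

For each hypothesis, P(data | H) works out to: P(data | jar A) = (4/8) = 1/2; P(data | jar B) = (5/6) = 5/6; P(data | jar C) = (4/6) = 2/3; P(data | jar D) = (10/11) = 10/11.
Multiplying each by its prior: 1/4 · 1/2 = 1/8, 3/8 · 5/6 = 5/16, 1/4 · 2/3 = 1/6, 1/8 · 10/11 = 5/44; summing to 379/528.
So P(jar C | data) = (1/6) / (379/528) = 88/379.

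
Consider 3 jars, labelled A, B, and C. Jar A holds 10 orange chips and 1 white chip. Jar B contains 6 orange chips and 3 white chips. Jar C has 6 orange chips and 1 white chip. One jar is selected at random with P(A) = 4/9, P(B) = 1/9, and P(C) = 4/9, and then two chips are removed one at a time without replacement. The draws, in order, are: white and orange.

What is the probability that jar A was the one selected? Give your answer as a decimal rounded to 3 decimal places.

0.307

The likelihood of the observed sequence under each hypothesis: P(data | jar A) = (1/11)(10/10) = 0.090909; P(data | jar B) = (3/9)(6/8) = 0.25; P(data | jar C) = (1/7)(6/6) = 0.14286.
The prior-weighted likelihoods are 4/9 · 0.090909 = 0.040404, 1/9 · 0.25 = 0.027778, 4/9 · 0.14286 = 0.063492; with total 0.13167.
By Bayes' rule, P(jar A | data) = (0.040404) / (0.13167) = 0.30685.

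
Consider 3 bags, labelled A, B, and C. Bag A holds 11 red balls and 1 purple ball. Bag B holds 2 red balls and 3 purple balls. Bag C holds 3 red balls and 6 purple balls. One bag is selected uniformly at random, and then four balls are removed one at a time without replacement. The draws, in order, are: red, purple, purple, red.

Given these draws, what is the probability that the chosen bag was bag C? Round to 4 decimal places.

0.3731

For each hypothesis, P(data | H) works out to: P(data | bag A) = (11/12)(1/11)(0/10) = 0; P(data | bag B) = (2/5)(3/4)(2/3)(1/2) = 0.1; P(data | bag C) = (3/9)(6/8)(5/7)(2/6) = 0.059524.
Multiplying each by its prior: 1/3 · 0 = 0, 1/3 · 0.1 = 0.033333, 1/3 · 0.059524 = 0.019841; these sum to 0.053175.
Hence P(bag C | data) = (0.019841) / (0.053175) = 0.37313.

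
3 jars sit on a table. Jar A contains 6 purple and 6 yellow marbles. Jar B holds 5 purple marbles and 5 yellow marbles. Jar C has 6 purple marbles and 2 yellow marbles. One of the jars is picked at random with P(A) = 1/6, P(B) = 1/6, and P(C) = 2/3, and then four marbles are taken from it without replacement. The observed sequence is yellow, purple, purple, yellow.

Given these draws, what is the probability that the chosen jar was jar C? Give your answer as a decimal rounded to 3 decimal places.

0.479

The likelihood of the observed sequence under each hypothesis: P(data | jar A) = (6/12)(6/11)(5/10)(5/9) = 0.075758; P(data | jar B) = (5/10)(5/9)(4/8)(4/7) = 0.079365; P(data | jar C) = (2/8)(6/7)(5/6)(1/5) = 0.035714.
Multiplying each by its prior: 1/6 · 0.075758 = 0.012626, 1/6 · 0.079365 = 0.013228, 2/3 · 0.035714 = 0.02381; these sum to 0.049663.
Hence P(jar C | data) = (0.02381) / (0.049663) = 0.47942.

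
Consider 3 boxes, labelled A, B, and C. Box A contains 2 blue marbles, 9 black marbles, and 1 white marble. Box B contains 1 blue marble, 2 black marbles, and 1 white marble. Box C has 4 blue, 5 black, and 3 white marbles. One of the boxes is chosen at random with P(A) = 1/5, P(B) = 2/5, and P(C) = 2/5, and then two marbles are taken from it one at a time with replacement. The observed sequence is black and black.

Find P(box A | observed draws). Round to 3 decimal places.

0.399

For each hypothesis, P(data | H) works out to: P(data | box A) = (9/12)(9/12) = 9/16; P(data | box B) = (2/4)(2/4) = 1/4; P(data | box C) = (5/12)(5/12) = 25/144.
The prior-weighted likelihoods are 1/5 · 9/16 = 9/80, 2/5 · 1/4 = 1/10, 2/5 · 25/144 = 5/72; these sum to 203/720.
Hence P(box A | data) = (9/80) / (203/720) = 81/203.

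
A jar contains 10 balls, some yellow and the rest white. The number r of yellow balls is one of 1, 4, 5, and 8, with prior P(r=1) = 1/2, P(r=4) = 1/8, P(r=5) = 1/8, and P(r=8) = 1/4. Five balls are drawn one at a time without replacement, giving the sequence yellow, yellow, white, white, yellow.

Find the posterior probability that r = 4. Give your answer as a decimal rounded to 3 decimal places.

Under each hypothesis, the probability of the observed sequence is: P(data | r = 1) = (1/10)(0/9) = 0; P(data | r = 4) = (4/10)(3/9)(6/8)(5/7)(2/6) = 0.02381; P(data | r = 5) = (5/10)(4/9)(5/8)(4/7)(3/6) = 0.039683; P(data | r = 8) = (8/10)(7/9)(2/8)(1/7)(6/6) = 0.022222.
Weighting by the prior gives 1/2 · 0 = 0, 1/8 · 0.02381 = 0.0029762, 1/8 · 0.039683 = 0.0049603, 1/4 · 0.022222 = 0.0055556; these sum to 0.013492.
Hence P(r = 4 | data) = (0.0029762) / (0.013492) = 0.22059.

0.221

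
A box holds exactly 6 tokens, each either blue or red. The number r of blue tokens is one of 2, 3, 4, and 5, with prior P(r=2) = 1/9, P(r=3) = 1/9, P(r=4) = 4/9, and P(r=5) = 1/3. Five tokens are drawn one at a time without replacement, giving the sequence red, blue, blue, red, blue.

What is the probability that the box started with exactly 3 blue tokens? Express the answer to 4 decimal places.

The likelihood of the observed sequence under each hypothesis: P(data | r = 2) = (4/6)(2/5)(1/4)(3/3)(0/2) = 0; P(data | r = 3) = (3/6)(3/5)(2/4)(2/3)(1/2) = 1/20; P(data | r = 4) = (2/6)(4/5)(3/4)(1/3)(2/2) = 1/15; P(data | r = 5) = (1/6)(5/5)(4/4)(0/3) = 0.
The prior-weighted likelihoods are 1/9 · 0 = 0, 1/9 · 1/20 = 1/180, 4/9 · 1/15 = 4/135, 1/3 · 0 = 0; summing to 19/540.
Therefore the posterior P(r = 3 | data) = (1/180) / (19/540) = 3/19.

0.1579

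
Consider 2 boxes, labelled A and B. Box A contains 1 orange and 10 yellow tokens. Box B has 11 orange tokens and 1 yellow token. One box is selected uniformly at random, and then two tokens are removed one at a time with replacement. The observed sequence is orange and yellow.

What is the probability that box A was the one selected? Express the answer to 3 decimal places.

0.520

Under each hypothesis, the probability of the observed sequence is: P(data | box A) = (1/11)(10/11) = 0.082645; P(data | box B) = (11/12)(1/12) = 0.076389.
Weighting by the prior gives 1/2 · 0.082645 = 0.041322, 1/2 · 0.076389 = 0.038194; with total 0.079517.
Therefore the posterior P(box A | data) = (0.041322) / (0.079517) = 0.51967.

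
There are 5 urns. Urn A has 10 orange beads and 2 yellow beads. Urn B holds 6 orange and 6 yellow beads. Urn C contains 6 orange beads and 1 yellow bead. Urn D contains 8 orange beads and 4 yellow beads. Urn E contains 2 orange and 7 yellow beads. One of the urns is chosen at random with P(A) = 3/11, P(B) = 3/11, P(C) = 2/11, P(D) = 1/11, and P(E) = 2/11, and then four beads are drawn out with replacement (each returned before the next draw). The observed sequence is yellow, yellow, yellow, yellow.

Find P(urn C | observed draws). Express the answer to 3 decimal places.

0.001

Compute the likelihood of the observed sequence for each case: P(data | urn A) = (2/12)(2/12)(2/12)(2/12) = 0.0007716; P(data | urn B) = (6/12)(6/12)(6/12)(6/12) = 0.0625; P(data | urn C) = (1/7)(1/7)(1/7)(1/7) = 0.00041649; P(data | urn D) = (4/12)(4/12)(4/12)(4/12) = 0.012346; P(data | urn E) = (7/9)(7/9)(7/9)(7/9) = 0.36595.
Weighting by the prior gives 3/11 · 0.0007716 = 0.00021044, 3/11 · 0.0625 = 0.017045, 2/11 · 0.00041649 = 7.5726e-05, 1/11 · 0.012346 = 0.0011223, 2/11 · 0.36595 = 0.066536; these sum to 0.08499.
Therefore the posterior P(urn C | data) = (7.5726e-05) / (0.08499) = 0.000891.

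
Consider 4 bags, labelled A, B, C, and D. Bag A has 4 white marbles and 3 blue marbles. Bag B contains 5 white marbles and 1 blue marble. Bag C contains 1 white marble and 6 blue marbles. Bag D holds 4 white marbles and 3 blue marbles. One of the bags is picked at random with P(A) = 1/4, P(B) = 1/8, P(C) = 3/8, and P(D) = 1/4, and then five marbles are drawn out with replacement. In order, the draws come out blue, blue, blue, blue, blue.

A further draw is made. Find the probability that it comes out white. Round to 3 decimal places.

0.160

Under each hypothesis, the probability of the observed sequence is: P(data | bag A) = (3/7)(3/7)(3/7)(3/7)(3/7) = 0.014458; P(data | bag B) = (1/6)(1/6)(1/6)(1/6)(1/6) = 0.0001286; P(data | bag C) = (6/7)(6/7)(6/7)(6/7)(6/7) = 0.46266; P(data | bag D) = (3/7)(3/7)(3/7)(3/7)(3/7) = 0.014458.
Weighting by the prior gives 1/4 · 0.014458 = 0.0036146, 1/8 · 0.0001286 = 1.6075e-05, 3/8 · 0.46266 = 0.1735, 1/4 · 0.014458 = 0.0036146; these sum to 0.18074.
The posterior is then P(bag A | data) = 0.019998, P(bag B | data) = 8.8938e-05, P(bag C | data) = 0.95991, P(bag D | data) = 0.019998.
Averaging over the posterior, P(white next | data) = (4/7)(0.019998) + (5/6)(8.8938e-05) + (1/7)(0.95991) + (4/7)(0.019998) = 0.16006.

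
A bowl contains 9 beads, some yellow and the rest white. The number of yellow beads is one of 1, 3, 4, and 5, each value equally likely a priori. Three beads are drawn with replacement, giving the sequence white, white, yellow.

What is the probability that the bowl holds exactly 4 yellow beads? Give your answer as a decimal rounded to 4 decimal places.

0.2841

For each hypothesis, P(data | H) works out to: P(data | r = 1) = (8/9)(8/9)(1/9) = 64/729; P(data | r = 3) = (6/9)(6/9)(3/9) = 4/27; P(data | r = 4) = (5/9)(5/9)(4/9) = 100/729; P(data | r = 5) = (4/9)(4/9)(5/9) = 80/729.
Weighting by the prior gives 1/4 · 64/729 = 16/729, 1/4 · 4/27 = 1/27, 1/4 · 100/729 = 25/729, 1/4 · 80/729 = 20/729; summing to 88/729.
So P(r = 4 | data) = (25/729) / (88/729) = 25/88.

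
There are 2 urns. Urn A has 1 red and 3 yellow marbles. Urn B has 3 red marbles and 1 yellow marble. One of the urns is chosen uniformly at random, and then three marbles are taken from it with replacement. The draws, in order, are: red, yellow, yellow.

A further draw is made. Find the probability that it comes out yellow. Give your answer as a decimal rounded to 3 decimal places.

Under each hypothesis, the probability of the observed sequence is: P(data | urn A) = (1/4)(3/4)(3/4) = 9/64; P(data | urn B) = (3/4)(1/4)(1/4) = 3/64.
Multiplying each by its prior: 1/2 · 9/64 = 9/128, 1/2 · 3/64 = 3/128; summing to 3/32.
Normalising, the posterior is P(urn A | data) = 3/4, P(urn B | data) = 1/4.
So P(yellow next | data) = Σ P(yellow next | H) P(H | data) = (3/4)(3/4) + (1/4)(1/4) = 5/8.

0.625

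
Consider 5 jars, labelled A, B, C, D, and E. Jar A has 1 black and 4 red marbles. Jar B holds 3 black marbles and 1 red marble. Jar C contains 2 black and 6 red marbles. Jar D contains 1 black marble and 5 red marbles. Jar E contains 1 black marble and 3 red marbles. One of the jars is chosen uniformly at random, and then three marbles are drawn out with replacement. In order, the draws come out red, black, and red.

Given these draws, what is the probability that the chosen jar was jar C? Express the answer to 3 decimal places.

0.246

Under each hypothesis, the probability of the observed sequence is: P(data | jar A) = (4/5)(1/5)(4/5) = 0.128; P(data | jar B) = (1/4)(3/4)(1/4) = 0.046875; P(data | jar C) = (6/8)(2/8)(6/8) = 0.14062; P(data | jar D) = (5/6)(1/6)(5/6) = 0.11574; P(data | jar E) = (3/4)(1/4)(3/4) = 0.14062.
The prior-weighted likelihoods are 1/5 · 0.128 = 0.0256, 1/5 · 0.046875 = 0.009375, 1/5 · 0.14062 = 0.028125, 1/5 · 0.11574 = 0.023148, 1/5 · 0.14062 = 0.028125; summing to 0.11437.
Hence P(jar C | data) = (0.028125) / (0.11437) = 0.24591.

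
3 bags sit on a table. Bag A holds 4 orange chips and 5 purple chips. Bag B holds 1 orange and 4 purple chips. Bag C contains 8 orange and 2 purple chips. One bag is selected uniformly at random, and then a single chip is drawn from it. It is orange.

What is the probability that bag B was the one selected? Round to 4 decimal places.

The likelihood of this draw under each hypothesis: P(data | bag A) = (4/9) = 4/9; P(data | bag B) = (1/5) = 1/5; P(data | bag C) = (8/10) = 4/5.
The prior-weighted likelihoods are 1/3 · 4/9 = 4/27, 1/3 · 1/5 = 1/15, 1/3 · 4/5 = 4/15; with total 13/27.
Therefore the posterior P(bag B | data) = (1/15) / (13/27) = 9/65.

0.1385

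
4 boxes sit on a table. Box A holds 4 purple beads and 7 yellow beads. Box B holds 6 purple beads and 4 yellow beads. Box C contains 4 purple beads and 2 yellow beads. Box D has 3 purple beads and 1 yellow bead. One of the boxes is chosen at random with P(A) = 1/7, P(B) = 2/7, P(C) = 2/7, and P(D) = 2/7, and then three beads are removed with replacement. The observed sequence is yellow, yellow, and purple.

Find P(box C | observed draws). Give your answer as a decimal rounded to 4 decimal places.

0.2549

For each hypothesis, P(data | H) works out to: P(data | box A) = (7/11)(7/11)(4/11) = 0.14726; P(data | box B) = (4/10)(4/10)(6/10) = 0.096; P(data | box C) = (2/6)(2/6)(4/6) = 0.074074; P(data | box D) = (1/4)(1/4)(3/4) = 0.046875.
Multiplying each by its prior: 1/7 · 0.14726 = 0.021037, 2/7 · 0.096 = 0.027429, 2/7 · 0.074074 = 0.021164, 2/7 · 0.046875 = 0.013393; these sum to 0.083022.
Hence P(box C | data) = (0.021164) / (0.083022) = 0.25492.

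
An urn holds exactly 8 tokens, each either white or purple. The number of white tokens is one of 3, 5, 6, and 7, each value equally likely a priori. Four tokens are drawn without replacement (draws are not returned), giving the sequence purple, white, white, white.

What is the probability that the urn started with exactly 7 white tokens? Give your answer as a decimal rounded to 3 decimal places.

0.318

The likelihood of the observed sequence under each hypothesis: P(data | r = 3) = (5/8)(3/7)(2/6)(1/5) = 1/56; P(data | r = 5) = (3/8)(5/7)(4/6)(3/5) = 3/28; P(data | r = 6) = (2/8)(6/7)(5/6)(4/5) = 1/7; P(data | r = 7) = (1/8)(7/7)(6/6)(5/5) = 1/8.
Weighting by the prior gives 1/4 · 1/56 = 1/224, 1/4 · 3/28 = 3/112, 1/4 · 1/7 = 1/28, 1/4 · 1/8 = 1/32; summing to 11/112.
By Bayes' rule, P(r = 7 | data) = (1/32) / (11/112) = 7/22.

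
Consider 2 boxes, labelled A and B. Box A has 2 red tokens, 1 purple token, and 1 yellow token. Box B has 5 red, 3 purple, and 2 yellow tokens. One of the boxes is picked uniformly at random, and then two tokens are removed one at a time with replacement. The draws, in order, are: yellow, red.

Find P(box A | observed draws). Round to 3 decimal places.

0.556

For each hypothesis, P(data | H) works out to: P(data | box A) = (1/4)(2/4) = 1/8; P(data | box B) = (2/10)(5/10) = 1/10.
The prior-weighted likelihoods are 1/2 · 1/8 = 1/16, 1/2 · 1/10 = 1/20; with total 9/80.
By Bayes' rule, P(box A | data) = (1/16) / (9/80) = 5/9.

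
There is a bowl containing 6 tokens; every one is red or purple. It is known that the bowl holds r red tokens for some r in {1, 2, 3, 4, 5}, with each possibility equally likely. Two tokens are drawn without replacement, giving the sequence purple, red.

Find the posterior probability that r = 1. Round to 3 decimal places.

0.143

For each hypothesis, P(data | H) works out to: P(data | r = 1) = (5/6)(1/5) = 1/6; P(data | r = 2) = (4/6)(2/5) = 4/15; P(data | r = 3) = (3/6)(3/5) = 3/10; P(data | r = 4) = (2/6)(4/5) = 4/15; P(data | r = 5) = (1/6)(5/5) = 1/6.
The prior-weighted likelihoods are 1/5 · 1/6 = 1/30, 1/5 · 4/15 = 4/75, 1/5 · 3/10 = 3/50, 1/5 · 4/15 = 4/75, 1/5 · 1/6 = 1/30; these sum to 7/30.
Therefore the posterior P(r = 1 | data) = (1/30) / (7/30) = 1/7.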